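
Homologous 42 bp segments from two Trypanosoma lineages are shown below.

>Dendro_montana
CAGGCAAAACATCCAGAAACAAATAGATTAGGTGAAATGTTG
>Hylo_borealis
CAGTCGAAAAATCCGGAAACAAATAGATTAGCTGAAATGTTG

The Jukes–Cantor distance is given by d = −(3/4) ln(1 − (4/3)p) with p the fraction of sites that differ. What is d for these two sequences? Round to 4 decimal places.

Differing sites — 4:G/T; 6:A/G; 10:C/A; 15:A/G; 32:G/C.
p = 5/42 = 0.119048.
d = −0.75 · ln(1 − (4/3)·0.119048) = −0.75 · ln(0.841269) = −0.75 · (-0.172844) = 0.1296.

0.1296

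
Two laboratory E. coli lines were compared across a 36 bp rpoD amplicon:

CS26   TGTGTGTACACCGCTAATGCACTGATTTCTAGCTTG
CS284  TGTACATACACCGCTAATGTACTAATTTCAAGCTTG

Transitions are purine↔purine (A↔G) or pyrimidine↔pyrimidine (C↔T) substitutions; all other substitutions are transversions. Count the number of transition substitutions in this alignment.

5

Mismatches occur at site 4 (G→A, transition), site 5 (T→C, transition), site 6 (G→A, transition), site 20 (C→T, transition), site 24 (G→A, transition), site 30 (T→A, transversion).
Of the 6 differences, 5 transitions and 1 transversion, so the answer is 5.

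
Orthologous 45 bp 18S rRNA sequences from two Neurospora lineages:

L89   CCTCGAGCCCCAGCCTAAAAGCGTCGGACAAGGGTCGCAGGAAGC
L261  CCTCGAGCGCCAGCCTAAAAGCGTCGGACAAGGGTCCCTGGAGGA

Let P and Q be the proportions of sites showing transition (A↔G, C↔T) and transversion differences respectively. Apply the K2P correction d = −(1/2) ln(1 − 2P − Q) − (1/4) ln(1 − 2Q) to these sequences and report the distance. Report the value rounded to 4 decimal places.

Differing sites — 9:C/G (Tv); 37:G/C (Tv); 39:A/T (Tv); 43:A/G (Ti); 45:C/A (Tv).
Of the 5 differences, 1 transition and 4 transversions over 45 sites: P = 1/45 = 0.022222, Q = 4/45 = 0.088889.
d = −0.5·ln(0.866667) − 0.25·ln(0.822222) = −0.5·(-0.143100) − 0.25·(-0.195745) = 0.1205.

0.1205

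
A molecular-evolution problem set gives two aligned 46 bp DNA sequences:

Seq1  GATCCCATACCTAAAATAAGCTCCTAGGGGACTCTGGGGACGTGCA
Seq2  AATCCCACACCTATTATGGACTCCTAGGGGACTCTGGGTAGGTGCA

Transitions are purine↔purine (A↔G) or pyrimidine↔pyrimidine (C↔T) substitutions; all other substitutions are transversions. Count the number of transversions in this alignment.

4

The sequences differ at positions 1 (G/A, transition), 8 (T/C, transition), 14 (A/T, transversion), 15 (A/T, transversion), 18 (A/G, transition), 19 (A/G, transition), 20 (G/A, transition), 39 (G/T, transversion), 41 (C/G, transversion).
Of the 9 differences, 5 transitions and 4 transversions, so the answer is 4.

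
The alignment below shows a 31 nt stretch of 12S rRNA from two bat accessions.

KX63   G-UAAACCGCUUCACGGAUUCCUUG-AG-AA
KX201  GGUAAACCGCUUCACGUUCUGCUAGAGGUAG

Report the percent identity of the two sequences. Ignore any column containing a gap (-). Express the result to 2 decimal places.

Excluding the 3 gap columns leaves 28 comparable sites.
Differing sites — 17:G/U; 18:A/U; 19:U/C; 21:C/G; 24:U/A; 27:A/G; 31:A/G.
21 of the 28 comparable sites match, so the percent identity is 21/28 × 100 = 75.00%.

75.00%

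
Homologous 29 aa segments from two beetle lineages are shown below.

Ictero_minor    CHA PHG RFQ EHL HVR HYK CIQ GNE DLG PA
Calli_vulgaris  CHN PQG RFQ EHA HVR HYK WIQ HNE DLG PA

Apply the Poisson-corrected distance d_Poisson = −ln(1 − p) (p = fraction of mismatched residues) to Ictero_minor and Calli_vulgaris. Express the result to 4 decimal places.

0.1892

The sequences differ at positions 3 (A/N), 5 (H/Q), 12 (L/A), 19 (C/W), 22 (G/H).
p = 5/29 = 0.172414.
d = −ln(1 − 0.172414) = −ln(0.827586) = 0.1892.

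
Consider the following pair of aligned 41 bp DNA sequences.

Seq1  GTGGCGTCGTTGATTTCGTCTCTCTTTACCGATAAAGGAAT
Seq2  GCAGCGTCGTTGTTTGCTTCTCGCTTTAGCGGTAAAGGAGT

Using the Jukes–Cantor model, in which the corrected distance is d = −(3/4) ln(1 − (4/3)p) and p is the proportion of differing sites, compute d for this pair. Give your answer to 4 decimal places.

0.2597

The sequences differ at positions 2 (T/C), 3 (G/A), 13 (A/T), 16 (T/G), 18 (G/T), 23 (T/G), 29 (C/G), 32 (A/G), 40 (A/G).
p = 9/41 = 0.219512.
d = −0.75 · ln(1 − (4/3)·0.219512) = −0.75 · ln(0.707317) = −0.75 · (-0.346276) = 0.2597.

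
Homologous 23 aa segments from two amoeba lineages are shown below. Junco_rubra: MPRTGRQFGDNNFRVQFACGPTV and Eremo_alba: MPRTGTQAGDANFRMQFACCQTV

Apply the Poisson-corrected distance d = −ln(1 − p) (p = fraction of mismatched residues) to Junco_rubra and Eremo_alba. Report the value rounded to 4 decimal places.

The sequences differ at positions 6 (R/T), 8 (F/A), 11 (N/A), 15 (V/M), 20 (G/C), 21 (P/Q).
p = 6/23 = 0.260870.
d = −ln(1 − 0.260870) = −ln(0.739130) = 0.3023.

0.3023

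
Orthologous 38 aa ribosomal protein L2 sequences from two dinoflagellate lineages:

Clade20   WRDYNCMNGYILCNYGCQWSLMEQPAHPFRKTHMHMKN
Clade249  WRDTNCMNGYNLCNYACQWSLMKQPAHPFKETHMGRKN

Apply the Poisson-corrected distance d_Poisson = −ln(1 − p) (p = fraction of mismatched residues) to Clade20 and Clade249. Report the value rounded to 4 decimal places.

0.2364

The sequences differ at positions 4 (Y/T), 11 (I/N), 16 (G/A), 23 (E/K), 30 (R/K), 31 (K/E), 35 (H/G), 36 (M/R).
p = 8/38 = 0.210526.
d = −ln(1 − 0.210526) = −ln(0.789474) = 0.2364.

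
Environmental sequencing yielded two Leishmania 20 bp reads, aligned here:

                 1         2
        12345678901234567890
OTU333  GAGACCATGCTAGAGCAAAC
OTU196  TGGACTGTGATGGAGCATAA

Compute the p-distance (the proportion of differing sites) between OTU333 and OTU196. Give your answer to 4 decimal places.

Differing sites — 1:G/T; 2:A/G; 6:C/T; 7:A/G; 10:C/A; 12:A/G; 18:A/T; 20:C/A.
There are 8 differences over 20 sites, so p = 8/20 = 0.4000.

0.4000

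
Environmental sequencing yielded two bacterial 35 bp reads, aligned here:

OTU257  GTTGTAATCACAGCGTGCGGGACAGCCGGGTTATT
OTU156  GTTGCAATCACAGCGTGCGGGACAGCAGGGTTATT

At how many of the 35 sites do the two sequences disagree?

2

Differing sites — 5:T/C; 27:C/A.
That gives 2 mismatches out of 35 aligned sites, so the Hamming distance is 2.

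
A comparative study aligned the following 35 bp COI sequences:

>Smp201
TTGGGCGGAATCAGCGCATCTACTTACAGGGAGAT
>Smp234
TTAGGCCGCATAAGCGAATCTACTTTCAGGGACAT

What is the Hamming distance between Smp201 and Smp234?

7

Mismatches occur at site 3 (G→A), site 7 (G→C), site 9 (A→C), site 12 (C→A), site 17 (C→A), site 26 (A→T), site 33 (G→C).
That gives 7 mismatches out of 35 aligned sites, so the Hamming distance is 7.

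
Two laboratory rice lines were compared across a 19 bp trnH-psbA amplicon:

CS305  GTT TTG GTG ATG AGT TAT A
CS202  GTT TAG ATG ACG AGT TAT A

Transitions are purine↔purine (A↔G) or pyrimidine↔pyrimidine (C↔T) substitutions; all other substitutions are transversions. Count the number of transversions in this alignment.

1

Mismatches occur at site 5 (T↔A, transversion), site 7 (G↔A, transition), site 11 (T↔C, transition).
Of the 3 differences, 2 transitions and 1 transversion, so the answer is 1.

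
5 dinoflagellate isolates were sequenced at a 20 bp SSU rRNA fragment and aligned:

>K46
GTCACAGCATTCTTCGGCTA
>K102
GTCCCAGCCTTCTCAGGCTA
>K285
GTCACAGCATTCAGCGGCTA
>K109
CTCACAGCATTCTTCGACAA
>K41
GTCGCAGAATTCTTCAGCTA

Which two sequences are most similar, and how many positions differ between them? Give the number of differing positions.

Pairwise Hamming distances:
  K46 vs K102: 4
  K46 vs K285: 2
  K46 vs K109: 3
  K46 vs K41: 3
  K102 vs K285: 5
  K102 vs K109: 7
  K102 vs K41: 6
  K285 vs K109: 5
  K285 vs K41: 5
  K109 vs K41: 6
The smallest is 2, between K46 and K285.

2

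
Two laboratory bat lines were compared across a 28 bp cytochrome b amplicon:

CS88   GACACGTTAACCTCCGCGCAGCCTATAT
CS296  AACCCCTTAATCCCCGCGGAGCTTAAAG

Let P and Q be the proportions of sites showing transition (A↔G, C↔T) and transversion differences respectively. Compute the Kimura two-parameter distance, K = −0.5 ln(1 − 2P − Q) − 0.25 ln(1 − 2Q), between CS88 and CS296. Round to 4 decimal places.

The sequences differ at positions 1 (G/A, transition), 4 (A/C, transversion), 6 (G/C, transversion), 11 (C/T, transition), 13 (T/C, transition), 19 (C/G, transversion), 23 (C/T, transition), 26 (T/A, transversion), 28 (T/G, transversion).
Of the 9 differences, 4 transitions and 5 transversions over 28 sites: P = 4/28 = 0.142857, Q = 5/28 = 0.178571.
d = −0.5·ln(0.535715) − 0.25·ln(0.642858) = −0.5·(-0.624153) − 0.25·(-0.441831) = 0.4225.

0.4225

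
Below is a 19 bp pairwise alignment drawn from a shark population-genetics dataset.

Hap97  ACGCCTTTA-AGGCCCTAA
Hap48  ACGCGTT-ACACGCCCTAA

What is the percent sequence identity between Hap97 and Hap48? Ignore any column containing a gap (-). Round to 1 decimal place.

Excluding the 2 gap columns leaves 17 comparable sites.
Mismatches occur at site 5 (C→G), site 12 (G→C).
15 of the 17 comparable sites match, so the percent identity is 15/17 × 100 = 88.2%.

88.2%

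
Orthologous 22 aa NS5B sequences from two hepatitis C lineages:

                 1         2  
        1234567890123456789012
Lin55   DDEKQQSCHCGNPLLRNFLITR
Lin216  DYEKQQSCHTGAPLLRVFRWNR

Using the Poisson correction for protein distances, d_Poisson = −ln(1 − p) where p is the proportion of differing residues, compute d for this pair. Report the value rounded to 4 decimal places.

0.3830

Mismatches occur at site 2 (D→Y), site 10 (C→T), site 12 (N→A), site 17 (N→V), site 19 (L→R), site 20 (I→W), site 21 (T→N).
p = 7/22 = 0.318182.
d = −ln(1 − 0.318182) = −ln(0.681818) = 0.3830.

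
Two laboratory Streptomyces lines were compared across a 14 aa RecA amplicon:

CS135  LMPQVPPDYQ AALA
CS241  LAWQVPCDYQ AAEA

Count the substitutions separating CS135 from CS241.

Mismatches occur at site 2 (M↔A), site 3 (P↔W), site 7 (P↔C), site 13 (L↔E).
That gives 4 mismatches out of 14 aligned sites, so the Hamming distance is 4.

4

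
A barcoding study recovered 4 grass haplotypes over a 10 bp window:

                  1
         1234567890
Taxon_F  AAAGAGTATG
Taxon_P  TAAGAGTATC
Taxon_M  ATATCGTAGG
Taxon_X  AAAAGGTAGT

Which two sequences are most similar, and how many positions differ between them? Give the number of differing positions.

Pairwise Hamming distances:
  Taxon_F vs Taxon_P: 2
  Taxon_F vs Taxon_M: 4
  Taxon_F vs Taxon_X: 4
  Taxon_P vs Taxon_M: 6
  Taxon_P vs Taxon_X: 5
  Taxon_M vs Taxon_X: 4
The smallest is 2, between Taxon_F and Taxon_P.

2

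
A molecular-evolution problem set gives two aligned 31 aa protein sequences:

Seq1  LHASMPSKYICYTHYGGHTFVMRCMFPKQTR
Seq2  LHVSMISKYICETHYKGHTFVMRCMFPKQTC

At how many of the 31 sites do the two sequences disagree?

5

Mismatches occur at site 3 (A/V), site 6 (P/I), site 12 (Y/E), site 16 (G/K), site 31 (R/C).
That gives 5 mismatches out of 31 aligned sites, so the Hamming distance is 5.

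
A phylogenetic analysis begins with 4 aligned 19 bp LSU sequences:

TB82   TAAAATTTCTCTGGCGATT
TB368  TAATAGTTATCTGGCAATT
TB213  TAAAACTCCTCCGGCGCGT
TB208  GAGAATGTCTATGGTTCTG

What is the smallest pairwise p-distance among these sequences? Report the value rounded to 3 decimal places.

Pairwise Hamming distances:
  TB82 vs TB368: 4
  TB82 vs TB213: 5
  TB82 vs TB208: 8
  TB368 vs TB213: 8
  TB368 vs TB208: 11
  TB213 vs TB208: 11
The smallest is 4 mismatches, between TB82 and TB368; p = 4/19 = 0.211.

0.211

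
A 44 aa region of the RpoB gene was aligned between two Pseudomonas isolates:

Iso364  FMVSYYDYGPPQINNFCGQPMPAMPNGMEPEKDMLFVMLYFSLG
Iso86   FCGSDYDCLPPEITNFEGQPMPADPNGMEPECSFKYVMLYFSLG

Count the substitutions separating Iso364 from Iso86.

14

The sequences differ at positions 2 (M/C), 3 (V/G), 5 (Y/D), 8 (Y/C), 9 (G/L), 12 (Q/E), 14 (N/T), 17 (C/E), 24 (M/D), 32 (K/C), 33 (D/S), 34 (M/F), 35 (L/K), 36 (F/Y).
That gives 14 mismatches out of 44 aligned sites, so the Hamming distance is 14.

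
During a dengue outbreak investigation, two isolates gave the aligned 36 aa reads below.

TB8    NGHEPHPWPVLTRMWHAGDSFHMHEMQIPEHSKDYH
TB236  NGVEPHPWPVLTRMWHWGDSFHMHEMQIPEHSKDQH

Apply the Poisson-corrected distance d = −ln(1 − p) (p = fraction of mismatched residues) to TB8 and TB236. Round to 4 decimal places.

0.0870

Differing sites — 3:H/V; 17:A/W; 35:Y/Q.
p = 3/36 = 0.083333.
d = −ln(1 − 0.083333) = −ln(0.916667) = 0.0870.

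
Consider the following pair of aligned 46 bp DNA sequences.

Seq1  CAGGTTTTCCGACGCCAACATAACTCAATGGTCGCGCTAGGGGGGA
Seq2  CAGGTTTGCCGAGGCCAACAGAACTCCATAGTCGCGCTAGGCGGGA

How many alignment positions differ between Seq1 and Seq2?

Mismatches occur at site 8 (T→G), site 13 (C→G), site 21 (T→G), site 27 (A→C), site 30 (G→A), site 42 (G→C).
That gives 6 mismatches out of 46 aligned sites, so the Hamming distance is 6.

6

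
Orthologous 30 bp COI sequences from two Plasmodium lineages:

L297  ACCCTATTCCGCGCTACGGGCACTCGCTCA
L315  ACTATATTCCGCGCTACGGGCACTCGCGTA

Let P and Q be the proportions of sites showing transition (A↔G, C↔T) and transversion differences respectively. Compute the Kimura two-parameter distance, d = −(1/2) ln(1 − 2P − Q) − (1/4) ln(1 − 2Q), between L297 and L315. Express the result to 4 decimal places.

0.1473

Differing sites — 3:C/T (Ti); 4:C/A (Tv); 28:T/G (Tv); 29:C/T (Ti).
Of the 4 differences, 2 transitions and 2 transversions over 30 sites: P = 2/30 = 0.066667, Q = 2/30 = 0.066667.
d = −0.5·ln(0.799999) − 0.25·ln(0.866666) = −0.5·(-0.223145) − 0.25·(-0.143102) = 0.1473.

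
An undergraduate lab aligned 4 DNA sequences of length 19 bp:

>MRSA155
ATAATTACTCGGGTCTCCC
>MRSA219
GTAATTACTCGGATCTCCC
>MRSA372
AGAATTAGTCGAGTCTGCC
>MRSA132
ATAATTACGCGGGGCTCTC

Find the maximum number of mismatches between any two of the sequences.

7

Pairwise Hamming distances:
  MRSA155 vs MRSA219: 2
  MRSA155 vs MRSA372: 4
  MRSA155 vs MRSA132: 3
  MRSA219 vs MRSA372: 6
  MRSA219 vs MRSA132: 5
  MRSA372 vs MRSA132: 7
The largest is 7, between MRSA372 and MRSA132.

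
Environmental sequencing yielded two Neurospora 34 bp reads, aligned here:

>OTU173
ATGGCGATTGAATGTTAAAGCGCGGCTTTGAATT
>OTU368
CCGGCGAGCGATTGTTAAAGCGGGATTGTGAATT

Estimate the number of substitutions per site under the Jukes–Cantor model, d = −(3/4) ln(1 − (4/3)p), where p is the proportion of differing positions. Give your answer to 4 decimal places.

0.3265

Differing sites — 1:A/C; 2:T/C; 8:T/G; 9:T/C; 12:A/T; 23:C/G; 25:G/A; 26:C/T; 28:T/G.
p = 9/34 = 0.264706.
d = −0.75 · ln(1 − (4/3)·0.264706) = −0.75 · ln(0.647059) = −0.75 · (-0.435318) = 0.3265.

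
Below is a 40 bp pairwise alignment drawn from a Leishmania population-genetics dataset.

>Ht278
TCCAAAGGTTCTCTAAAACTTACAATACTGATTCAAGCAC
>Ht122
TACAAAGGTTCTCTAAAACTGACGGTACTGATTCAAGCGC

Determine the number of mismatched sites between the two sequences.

Mismatches occur at site 2 (C→A), site 21 (T→G), site 24 (A→G), site 25 (A→G), site 39 (A→G).
That gives 5 mismatches out of 40 aligned sites, so the Hamming distance is 5.

5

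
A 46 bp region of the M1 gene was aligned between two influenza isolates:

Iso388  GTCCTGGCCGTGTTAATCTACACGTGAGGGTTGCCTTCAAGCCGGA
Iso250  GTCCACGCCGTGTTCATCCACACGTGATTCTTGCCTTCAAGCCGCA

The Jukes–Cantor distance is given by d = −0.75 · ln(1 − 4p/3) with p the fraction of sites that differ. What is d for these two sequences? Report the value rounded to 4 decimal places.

0.1979

Mismatches occur at site 5 (T↔A), site 6 (G↔C), site 15 (A↔C), site 19 (T↔C), site 28 (G↔T), site 29 (G↔T), site 30 (G↔C), site 45 (G↔C).
p = 8/46 = 0.173913.
d = −0.75 · ln(1 − (4/3)·0.173913) = −0.75 · ln(0.768116) = −0.75 · (-0.263815) = 0.1979.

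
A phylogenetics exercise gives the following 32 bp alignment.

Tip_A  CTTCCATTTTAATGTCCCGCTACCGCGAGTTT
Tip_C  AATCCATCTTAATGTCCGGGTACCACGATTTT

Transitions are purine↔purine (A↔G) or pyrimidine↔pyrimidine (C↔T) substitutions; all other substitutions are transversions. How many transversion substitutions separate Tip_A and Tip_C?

5

Differing sites — 1:C/A (Tv); 2:T/A (Tv); 8:T/C (Ti); 18:C/G (Tv); 20:C/G (Tv); 25:G/A (Ti); 29:G/T (Tv).
Of the 7 differences, 2 transitions and 5 transversions, so the answer is 5.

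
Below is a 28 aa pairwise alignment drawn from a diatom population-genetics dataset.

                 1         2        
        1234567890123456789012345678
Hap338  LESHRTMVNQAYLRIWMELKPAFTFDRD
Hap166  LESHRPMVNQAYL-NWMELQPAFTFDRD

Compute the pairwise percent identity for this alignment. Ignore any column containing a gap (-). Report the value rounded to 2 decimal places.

88.89%

Excluding the 1 gap column leaves 27 comparable sites.
Mismatches occur at site 6 (T↔P), site 15 (I↔N), site 20 (K↔Q).
24 of the 27 comparable sites match, so the percent identity is 24/27 × 100 = 88.89%.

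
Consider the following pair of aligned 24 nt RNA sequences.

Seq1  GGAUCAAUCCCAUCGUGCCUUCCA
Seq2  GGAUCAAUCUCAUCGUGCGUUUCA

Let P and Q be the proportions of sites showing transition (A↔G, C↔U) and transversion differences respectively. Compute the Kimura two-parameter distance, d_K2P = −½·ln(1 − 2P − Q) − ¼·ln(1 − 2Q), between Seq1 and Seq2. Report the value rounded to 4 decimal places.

0.1386

Mismatches occur at site 10 (C→U, transition), site 19 (C→G, transversion), site 22 (C→U, transition).
Of the 3 differences, 2 transitions and 1 transversion over 24 sites: P = 2/24 = 0.083333, Q = 1/24 = 0.041667.
d = −0.5·ln(0.791667) − 0.25·ln(0.916666) = −0.5·(-0.233614) − 0.25·(-0.087012) = 0.1386.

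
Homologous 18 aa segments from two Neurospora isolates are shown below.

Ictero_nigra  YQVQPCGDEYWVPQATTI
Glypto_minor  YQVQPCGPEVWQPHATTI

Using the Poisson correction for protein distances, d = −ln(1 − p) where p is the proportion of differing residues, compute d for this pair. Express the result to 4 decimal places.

Mismatches occur at site 8 (D/P), site 10 (Y/V), site 12 (V/Q), site 14 (Q/H).
p = 4/18 = 0.222222.
d = −ln(1 − 0.222222) = −ln(0.777778) = 0.2513.

0.2513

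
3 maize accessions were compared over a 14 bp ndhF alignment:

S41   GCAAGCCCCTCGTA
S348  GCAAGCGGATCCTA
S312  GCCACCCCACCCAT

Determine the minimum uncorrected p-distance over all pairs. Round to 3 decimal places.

0.286

Pairwise Hamming distances:
  S41 vs S348: 4
  S41 vs S312: 7
  S348 vs S312: 7
The smallest is 4 mismatches, between S41 and S348; p = 4/14 = 0.286.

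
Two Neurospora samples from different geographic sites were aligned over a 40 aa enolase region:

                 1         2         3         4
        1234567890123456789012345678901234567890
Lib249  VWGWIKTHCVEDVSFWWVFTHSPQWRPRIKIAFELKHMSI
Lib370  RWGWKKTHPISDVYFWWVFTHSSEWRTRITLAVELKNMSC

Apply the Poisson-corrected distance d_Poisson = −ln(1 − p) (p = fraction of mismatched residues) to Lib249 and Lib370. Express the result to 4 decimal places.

0.4308

Mismatches occur at site 1 (V↔R), site 5 (I↔K), site 9 (C↔P), site 10 (V↔I), site 11 (E↔S), site 14 (S↔Y), site 23 (P↔S), site 24 (Q↔E), site 27 (P↔T), site 30 (K↔T), site 31 (I↔L), site 33 (F↔V), site 37 (H↔N), site 40 (I↔C).
p = 14/40 = 0.350000.
d = −ln(1 − 0.350000) = −ln(0.650000) = 0.4308.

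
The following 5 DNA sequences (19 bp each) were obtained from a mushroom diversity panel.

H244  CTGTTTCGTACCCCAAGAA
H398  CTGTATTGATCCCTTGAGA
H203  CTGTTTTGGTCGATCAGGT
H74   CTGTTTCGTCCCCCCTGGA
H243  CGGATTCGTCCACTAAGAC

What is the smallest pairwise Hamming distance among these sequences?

4

Pairwise Hamming distances:
  H244 vs H398: 9
  H244 vs H203: 9
  H244 vs H74: 4
  H244 vs H243: 6
  H398 vs H203: 8
  H398 vs H74: 8
  H398 vs H243: 12
  H203 vs H74: 8
  H203 vs H243: 10
  H74 vs H243: 8
The smallest is 4, between H244 and H74.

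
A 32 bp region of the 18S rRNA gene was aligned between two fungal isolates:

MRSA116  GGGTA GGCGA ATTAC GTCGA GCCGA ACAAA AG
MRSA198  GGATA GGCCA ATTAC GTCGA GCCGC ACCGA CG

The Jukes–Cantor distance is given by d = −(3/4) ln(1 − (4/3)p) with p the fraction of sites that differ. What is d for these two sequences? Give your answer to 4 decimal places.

0.2158

Mismatches occur at site 3 (G/A), site 9 (G/C), site 25 (A/C), site 28 (A/C), site 29 (A/G), site 31 (A/C).
p = 6/32 = 0.187500.
d = −0.75 · ln(1 − (4/3)·0.187500) = −0.75 · ln(0.750000) = −0.75 · (-0.287682) = 0.2158.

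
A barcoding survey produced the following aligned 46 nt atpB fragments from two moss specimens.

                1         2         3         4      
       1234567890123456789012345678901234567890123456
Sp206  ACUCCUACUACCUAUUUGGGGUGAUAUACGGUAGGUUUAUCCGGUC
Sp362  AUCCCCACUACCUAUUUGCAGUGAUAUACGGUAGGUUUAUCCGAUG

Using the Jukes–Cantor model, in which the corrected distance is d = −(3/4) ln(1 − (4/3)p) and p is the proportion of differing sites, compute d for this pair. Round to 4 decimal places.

The sequences differ at positions 2 (C/U), 3 (U/C), 6 (U/C), 19 (G/C), 20 (G/A), 44 (G/A), 46 (C/G).
p = 7/46 = 0.152174.
d = −0.75 · ln(1 − (4/3)·0.152174) = −0.75 · ln(0.797101) = −0.75 · (-0.226774) = 0.1701.

0.1701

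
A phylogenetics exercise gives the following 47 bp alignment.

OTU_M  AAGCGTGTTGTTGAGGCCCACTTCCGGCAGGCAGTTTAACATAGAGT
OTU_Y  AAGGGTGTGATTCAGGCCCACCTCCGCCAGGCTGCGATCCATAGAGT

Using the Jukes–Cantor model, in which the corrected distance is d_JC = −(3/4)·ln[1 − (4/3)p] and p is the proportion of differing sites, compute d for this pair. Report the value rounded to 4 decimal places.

0.3121

Differing sites — 4:C/G; 9:T/G; 10:G/A; 13:G/C; 22:T/C; 27:G/C; 33:A/T; 35:T/C; 36:T/G; 37:T/A; 38:A/T; 39:A/C.
p = 12/47 = 0.255319.
d = −0.75 · ln(1 − (4/3)·0.255319) = −0.75 · ln(0.659575) = −0.75 · (-0.416160) = 0.3121.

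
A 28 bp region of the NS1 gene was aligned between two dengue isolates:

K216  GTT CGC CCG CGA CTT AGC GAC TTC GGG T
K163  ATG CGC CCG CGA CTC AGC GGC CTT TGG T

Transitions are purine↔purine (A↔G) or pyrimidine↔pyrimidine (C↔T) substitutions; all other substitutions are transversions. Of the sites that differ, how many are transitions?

Differing sites — 1:G/A (Ti); 3:T/G (Tv); 15:T/C (Ti); 20:A/G (Ti); 22:T/C (Ti); 24:C/T (Ti); 25:G/T (Tv).
Of the 7 differences, 5 transitions and 2 transversions, so the answer is 5.

5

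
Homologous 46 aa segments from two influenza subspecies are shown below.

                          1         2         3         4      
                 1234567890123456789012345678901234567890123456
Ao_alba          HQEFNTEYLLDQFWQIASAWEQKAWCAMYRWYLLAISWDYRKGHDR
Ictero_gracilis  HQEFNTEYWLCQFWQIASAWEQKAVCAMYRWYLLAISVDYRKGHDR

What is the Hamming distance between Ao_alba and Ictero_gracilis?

4

The sequences differ at positions 9 (L/W), 11 (D/C), 25 (W/V), 38 (W/V).
That gives 4 mismatches out of 46 aligned sites, so the Hamming distance is 4.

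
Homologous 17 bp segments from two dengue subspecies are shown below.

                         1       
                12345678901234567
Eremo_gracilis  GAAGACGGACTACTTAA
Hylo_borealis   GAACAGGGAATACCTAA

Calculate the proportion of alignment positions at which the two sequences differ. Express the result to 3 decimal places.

The sequences differ at positions 4 (G/C), 6 (C/G), 10 (C/A), 14 (T/C).
There are 4 differences over 17 sites, so p = 4/17 = 0.235.

0.235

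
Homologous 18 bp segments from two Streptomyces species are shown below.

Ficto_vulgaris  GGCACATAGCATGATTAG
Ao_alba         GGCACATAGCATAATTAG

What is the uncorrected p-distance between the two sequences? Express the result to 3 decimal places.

0.056

The sequences differ at position 13 (G/A).
There are 1 differences over 18 sites, so p = 1/18 = 0.056.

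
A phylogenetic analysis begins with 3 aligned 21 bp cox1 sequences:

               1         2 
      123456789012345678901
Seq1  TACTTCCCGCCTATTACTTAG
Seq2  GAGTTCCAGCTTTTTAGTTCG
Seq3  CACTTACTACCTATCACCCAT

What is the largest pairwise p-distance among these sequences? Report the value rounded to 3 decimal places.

Pairwise Hamming distances:
  Seq1 vs Seq2: 7
  Seq1 vs Seq3: 8
  Seq2 vs Seq3: 13
The largest is 13 mismatches, between Seq2 and Seq3; p = 13/21 = 0.619.

0.619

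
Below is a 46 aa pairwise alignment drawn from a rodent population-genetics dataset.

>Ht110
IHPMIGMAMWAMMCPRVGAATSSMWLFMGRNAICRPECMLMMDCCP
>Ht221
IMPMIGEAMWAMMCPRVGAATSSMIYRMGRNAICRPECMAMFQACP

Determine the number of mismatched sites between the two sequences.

9

Differing sites — 2:H/M; 7:M/E; 25:W/I; 26:L/Y; 27:F/R; 40:L/A; 42:M/F; 43:D/Q; 44:C/A.
That gives 9 mismatches out of 46 aligned sites, so the Hamming distance is 9.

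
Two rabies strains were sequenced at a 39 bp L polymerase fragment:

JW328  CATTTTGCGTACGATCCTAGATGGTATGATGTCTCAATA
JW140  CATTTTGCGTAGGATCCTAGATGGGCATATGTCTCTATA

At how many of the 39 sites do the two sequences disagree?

6

Differing sites — 12:C/G; 25:T/G; 26:A/C; 27:T/A; 28:G/T; 36:A/T.
That gives 6 mismatches out of 39 aligned sites, so the Hamming distance is 6.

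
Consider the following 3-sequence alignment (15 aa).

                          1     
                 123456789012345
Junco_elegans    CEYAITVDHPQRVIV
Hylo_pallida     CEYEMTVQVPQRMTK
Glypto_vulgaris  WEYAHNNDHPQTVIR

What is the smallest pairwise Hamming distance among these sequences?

Pairwise Hamming distances:
  Junco_elegans vs Hylo_pallida: 7
  Junco_elegans vs Glypto_vulgaris: 6
  Hylo_pallida vs Glypto_vulgaris: 11
The smallest is 6, between Junco_elegans and Glypto_vulgaris.

6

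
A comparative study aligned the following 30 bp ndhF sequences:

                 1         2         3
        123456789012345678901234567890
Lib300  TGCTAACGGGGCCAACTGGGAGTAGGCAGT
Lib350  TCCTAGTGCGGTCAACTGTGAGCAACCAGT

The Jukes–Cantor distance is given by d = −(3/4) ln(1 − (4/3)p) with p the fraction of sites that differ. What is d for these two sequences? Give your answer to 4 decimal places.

0.3831

The sequences differ at positions 2 (G/C), 6 (A/G), 7 (C/T), 9 (G/C), 12 (C/T), 19 (G/T), 23 (T/C), 25 (G/A), 26 (G/C).
p = 9/30 = 0.300000.
d = −0.75 · ln(1 − (4/3)·0.300000) = −0.75 · ln(0.600000) = −0.75 · (-0.510826) = 0.3831.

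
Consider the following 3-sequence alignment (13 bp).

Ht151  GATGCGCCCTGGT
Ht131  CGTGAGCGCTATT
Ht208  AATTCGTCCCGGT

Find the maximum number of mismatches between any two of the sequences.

Pairwise Hamming distances:
  Ht151 vs Ht131: 6
  Ht151 vs Ht208: 4
  Ht131 vs Ht208: 9
The largest is 9, between Ht131 and Ht208.

9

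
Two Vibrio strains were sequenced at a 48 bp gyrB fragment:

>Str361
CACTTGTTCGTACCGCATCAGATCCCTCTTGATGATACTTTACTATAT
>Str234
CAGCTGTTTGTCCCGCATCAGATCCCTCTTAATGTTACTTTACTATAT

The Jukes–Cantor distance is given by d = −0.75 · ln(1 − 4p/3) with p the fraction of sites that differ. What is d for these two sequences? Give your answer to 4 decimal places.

0.1367

Differing sites — 3:C/G; 4:T/C; 9:C/T; 12:A/C; 31:G/A; 35:A/T.
p = 6/48 = 0.125000.
d = −0.75 · ln(1 − (4/3)·0.125000) = −0.75 · ln(0.833333) = −0.75 · (-0.182322) = 0.1367.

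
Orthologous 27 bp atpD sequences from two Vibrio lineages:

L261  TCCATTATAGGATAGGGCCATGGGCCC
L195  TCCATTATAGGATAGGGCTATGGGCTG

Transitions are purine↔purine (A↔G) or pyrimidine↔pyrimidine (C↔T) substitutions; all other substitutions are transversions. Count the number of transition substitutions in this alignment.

2

Mismatches occur at site 19 (C/T, transition), site 26 (C/T, transition), site 27 (C/G, transversion).
Of the 3 differences, 2 transitions and 1 transversion, so the answer is 2.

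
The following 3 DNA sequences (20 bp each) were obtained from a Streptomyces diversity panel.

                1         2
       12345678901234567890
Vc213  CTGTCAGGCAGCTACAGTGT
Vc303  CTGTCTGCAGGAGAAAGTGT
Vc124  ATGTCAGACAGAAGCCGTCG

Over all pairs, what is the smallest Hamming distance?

7

Pairwise Hamming distances:
  Vc213 vs Vc303: 7
  Vc213 vs Vc124: 8
  Vc303 vs Vc124: 11
The smallest is 7, between Vc213 and Vc303.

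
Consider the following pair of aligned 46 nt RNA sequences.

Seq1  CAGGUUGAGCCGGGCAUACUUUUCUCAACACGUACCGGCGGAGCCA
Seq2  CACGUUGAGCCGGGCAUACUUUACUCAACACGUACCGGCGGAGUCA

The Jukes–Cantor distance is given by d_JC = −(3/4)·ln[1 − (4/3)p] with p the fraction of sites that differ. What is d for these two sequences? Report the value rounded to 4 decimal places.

0.0682

Mismatches occur at site 3 (G↔C), site 23 (U↔A), site 44 (C↔U).
p = 3/46 = 0.065217.
d = −0.75 · ln(1 − (4/3)·0.065217) = −0.75 · ln(0.913044) = −0.75 · (-0.090971) = 0.0682.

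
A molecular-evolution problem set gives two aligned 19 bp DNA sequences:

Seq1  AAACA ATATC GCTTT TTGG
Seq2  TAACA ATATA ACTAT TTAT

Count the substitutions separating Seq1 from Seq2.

Differing sites — 1:A/T; 10:C/A; 11:G/A; 14:T/A; 18:G/A; 19:G/T.
That gives 6 mismatches out of 19 aligned sites, so the Hamming distance is 6.

6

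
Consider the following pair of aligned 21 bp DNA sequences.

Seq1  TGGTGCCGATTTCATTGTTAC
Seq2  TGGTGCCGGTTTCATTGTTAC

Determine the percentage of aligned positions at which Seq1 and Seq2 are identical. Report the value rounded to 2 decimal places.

95.24%

A single mismatch occurs at site 9 (A/G).
20 of the 21 sites match, so the percent identity is 20/21 × 100 = 95.24%.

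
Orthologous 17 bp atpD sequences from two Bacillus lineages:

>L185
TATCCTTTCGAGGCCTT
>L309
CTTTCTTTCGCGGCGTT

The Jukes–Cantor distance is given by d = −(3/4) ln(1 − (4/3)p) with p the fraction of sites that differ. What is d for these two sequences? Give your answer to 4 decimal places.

Differing sites — 1:T/C; 2:A/T; 4:C/T; 11:A/C; 15:C/G.
p = 5/17 = 0.294118.
d = −0.75 · ln(1 − (4/3)·0.294118) = −0.75 · ln(0.607843) = −0.75 · (-0.497839) = 0.3734.

0.3734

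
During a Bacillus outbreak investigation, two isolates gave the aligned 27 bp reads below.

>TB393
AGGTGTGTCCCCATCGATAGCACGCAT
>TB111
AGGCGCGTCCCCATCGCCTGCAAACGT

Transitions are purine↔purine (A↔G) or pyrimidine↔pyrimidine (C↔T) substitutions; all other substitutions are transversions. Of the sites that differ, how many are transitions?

5

Mismatches occur at site 4 (T↔C, transition), site 6 (T↔C, transition), site 17 (A↔C, transversion), site 18 (T↔C, transition), site 19 (A↔T, transversion), site 23 (C↔A, transversion), site 24 (G↔A, transition), site 26 (A↔G, transition).
Of the 8 differences, 5 transitions and 3 transversions, so the answer is 5.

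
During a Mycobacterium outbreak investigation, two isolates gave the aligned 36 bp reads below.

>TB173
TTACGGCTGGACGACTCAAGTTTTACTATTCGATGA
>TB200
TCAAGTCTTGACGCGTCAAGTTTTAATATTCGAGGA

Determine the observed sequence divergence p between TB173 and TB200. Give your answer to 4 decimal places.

Differing sites — 2:T/C; 4:C/A; 6:G/T; 9:G/T; 14:A/C; 15:C/G; 26:C/A; 34:T/G.
There are 8 differences over 36 sites, so p = 8/36 = 0.2222.

0.2222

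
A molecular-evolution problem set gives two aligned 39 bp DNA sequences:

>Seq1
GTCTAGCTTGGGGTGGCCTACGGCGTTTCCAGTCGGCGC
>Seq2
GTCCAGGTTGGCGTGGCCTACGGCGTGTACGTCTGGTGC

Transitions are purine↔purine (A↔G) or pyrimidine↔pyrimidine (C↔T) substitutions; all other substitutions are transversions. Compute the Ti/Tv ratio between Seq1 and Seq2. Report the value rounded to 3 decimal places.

1.000

Mismatches occur at site 4 (T→C, transition), site 7 (C→G, transversion), site 12 (G→C, transversion), site 27 (T→G, transversion), site 29 (C→A, transversion), site 31 (A→G, transition), site 32 (G→T, transversion), site 33 (T→C, transition), site 34 (C→T, transition), site 37 (C→T, transition).
Of the 10 differences, 5 transitions and 5 transversions, so Ti/Tv = 5/5 = 1.000.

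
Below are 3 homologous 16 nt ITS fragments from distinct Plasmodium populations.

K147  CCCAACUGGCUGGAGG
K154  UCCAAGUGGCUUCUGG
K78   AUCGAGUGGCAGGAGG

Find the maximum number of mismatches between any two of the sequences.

7

Pairwise Hamming distances:
  K147 vs K154: 5
  K147 vs K78: 5
  K154 vs K78: 7
The largest is 7, between K154 and K78.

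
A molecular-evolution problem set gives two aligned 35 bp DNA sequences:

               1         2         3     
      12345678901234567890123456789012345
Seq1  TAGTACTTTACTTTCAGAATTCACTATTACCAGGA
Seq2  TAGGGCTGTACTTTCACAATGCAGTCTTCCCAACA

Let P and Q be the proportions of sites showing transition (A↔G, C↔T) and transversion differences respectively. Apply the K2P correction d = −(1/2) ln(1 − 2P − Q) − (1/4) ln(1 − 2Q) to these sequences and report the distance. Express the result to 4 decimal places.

Mismatches occur at site 4 (T↔G, transversion), site 5 (A↔G, transition), site 8 (T↔G, transversion), site 17 (G↔C, transversion), site 21 (T↔G, transversion), site 24 (C↔G, transversion), site 26 (A↔C, transversion), site 29 (A↔C, transversion), site 33 (G↔A, transition), site 34 (G↔C, transversion).
Of the 10 differences, 2 transitions and 8 transversions over 35 sites: P = 2/35 = 0.057143, Q = 8/35 = 0.228571.
d = −0.5·ln(0.657143) − 0.25·ln(0.542858) = −0.5·(-0.419854) − 0.25·(-0.610908) = 0.3627.

0.3627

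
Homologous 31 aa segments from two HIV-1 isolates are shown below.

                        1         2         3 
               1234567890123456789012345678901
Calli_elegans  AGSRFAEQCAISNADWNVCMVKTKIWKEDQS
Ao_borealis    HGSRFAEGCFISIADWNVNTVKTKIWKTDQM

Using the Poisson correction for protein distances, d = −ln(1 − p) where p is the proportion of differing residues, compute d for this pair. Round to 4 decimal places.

0.2985

Mismatches occur at site 1 (A/H), site 8 (Q/G), site 10 (A/F), site 13 (N/I), site 19 (C/N), site 20 (M/T), site 28 (E/T), site 31 (S/M).
p = 8/31 = 0.258065.
d = −ln(1 − 0.258065) = −ln(0.741935) = 0.2985.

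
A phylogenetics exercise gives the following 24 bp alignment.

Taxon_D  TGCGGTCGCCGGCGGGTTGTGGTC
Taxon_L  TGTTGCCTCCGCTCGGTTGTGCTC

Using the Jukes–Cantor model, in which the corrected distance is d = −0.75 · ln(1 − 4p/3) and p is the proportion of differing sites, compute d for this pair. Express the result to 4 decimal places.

0.4408

Mismatches occur at site 3 (C/T), site 4 (G/T), site 6 (T/C), site 8 (G/T), site 12 (G/C), site 13 (C/T), site 14 (G/C), site 22 (G/C).
p = 8/24 = 0.333333.
d = −0.75 · ln(1 − (4/3)·0.333333) = −0.75 · ln(0.555556) = −0.75 · (-0.587786) = 0.4408.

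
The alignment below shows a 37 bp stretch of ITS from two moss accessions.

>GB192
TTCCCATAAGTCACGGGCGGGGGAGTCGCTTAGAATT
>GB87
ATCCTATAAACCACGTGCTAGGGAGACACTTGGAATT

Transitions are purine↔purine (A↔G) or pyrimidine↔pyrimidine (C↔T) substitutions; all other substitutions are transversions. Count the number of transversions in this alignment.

4

Differing sites — 1:T/A (Tv); 5:C/T (Ti); 10:G/A (Ti); 11:T/C (Ti); 16:G/T (Tv); 19:G/T (Tv); 20:G/A (Ti); 26:T/A (Tv); 28:G/A (Ti); 32:A/G (Ti).
Of the 10 differences, 6 transitions and 4 transversions, so the answer is 4.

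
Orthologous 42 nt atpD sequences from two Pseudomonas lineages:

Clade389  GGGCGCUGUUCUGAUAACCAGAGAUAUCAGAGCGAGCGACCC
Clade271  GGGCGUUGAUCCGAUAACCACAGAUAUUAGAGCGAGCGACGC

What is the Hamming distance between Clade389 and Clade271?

6

Mismatches occur at site 6 (C↔U), site 9 (U↔A), site 12 (U↔C), site 21 (G↔C), site 28 (C↔U), site 41 (C↔G).
That gives 6 mismatches out of 42 aligned sites, so the Hamming distance is 6.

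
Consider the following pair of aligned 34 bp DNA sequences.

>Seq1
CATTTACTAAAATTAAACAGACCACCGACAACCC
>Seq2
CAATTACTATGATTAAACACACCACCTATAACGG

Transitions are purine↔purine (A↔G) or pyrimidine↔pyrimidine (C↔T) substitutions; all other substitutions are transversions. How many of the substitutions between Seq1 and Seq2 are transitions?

2

The sequences differ at positions 3 (T/A, transversion), 10 (A/T, transversion), 11 (A/G, transition), 20 (G/C, transversion), 27 (G/T, transversion), 29 (C/T, transition), 33 (C/G, transversion), 34 (C/G, transversion).
Of the 8 differences, 2 transitions and 6 transversions, so the answer is 2.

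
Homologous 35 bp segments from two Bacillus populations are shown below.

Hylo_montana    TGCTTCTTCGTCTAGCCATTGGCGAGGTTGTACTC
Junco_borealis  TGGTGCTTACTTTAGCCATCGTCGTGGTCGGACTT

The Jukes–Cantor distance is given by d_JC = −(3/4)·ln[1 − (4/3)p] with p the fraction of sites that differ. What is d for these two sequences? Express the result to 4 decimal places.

The sequences differ at positions 3 (C/G), 5 (T/G), 9 (C/A), 10 (G/C), 12 (C/T), 20 (T/C), 22 (G/T), 25 (A/T), 29 (T/C), 31 (T/G), 35 (C/T).
p = 11/35 = 0.314286.
d = −0.75 · ln(1 − (4/3)·0.314286) = −0.75 · ln(0.580952) = −0.75 · (-0.543087) = 0.4073.

0.4073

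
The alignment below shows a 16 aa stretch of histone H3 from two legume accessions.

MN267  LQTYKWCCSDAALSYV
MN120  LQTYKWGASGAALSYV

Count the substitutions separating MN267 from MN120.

3

The sequences differ at positions 7 (C/G), 8 (C/A), 10 (D/G).
That gives 3 mismatches out of 16 aligned sites, so the Hamming distance is 3.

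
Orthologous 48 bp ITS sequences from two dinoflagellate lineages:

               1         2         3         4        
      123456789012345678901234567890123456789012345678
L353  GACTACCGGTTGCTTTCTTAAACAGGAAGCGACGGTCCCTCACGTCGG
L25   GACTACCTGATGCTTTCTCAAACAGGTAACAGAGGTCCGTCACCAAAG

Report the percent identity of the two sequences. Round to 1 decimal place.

72.9%

The sequences differ at positions 8 (G/T), 10 (T/A), 19 (T/C), 27 (A/T), 29 (G/A), 31 (G/A), 32 (A/G), 33 (C/A), 39 (C/G), 44 (G/C), 45 (T/A), 46 (C/A), 47 (G/A).
35 of the 48 sites match, so the percent identity is 35/48 × 100 = 72.9%.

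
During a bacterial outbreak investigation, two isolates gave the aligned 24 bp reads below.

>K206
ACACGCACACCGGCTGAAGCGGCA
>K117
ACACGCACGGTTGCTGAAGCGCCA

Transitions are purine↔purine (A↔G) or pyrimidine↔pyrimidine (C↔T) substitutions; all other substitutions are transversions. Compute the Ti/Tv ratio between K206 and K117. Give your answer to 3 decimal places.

0.667

Differing sites — 9:A/G (Ti); 10:C/G (Tv); 11:C/T (Ti); 12:G/T (Tv); 22:G/C (Tv).
Of the 5 differences, 2 transitions and 3 transversions, so Ti/Tv = 2/3 = 0.667.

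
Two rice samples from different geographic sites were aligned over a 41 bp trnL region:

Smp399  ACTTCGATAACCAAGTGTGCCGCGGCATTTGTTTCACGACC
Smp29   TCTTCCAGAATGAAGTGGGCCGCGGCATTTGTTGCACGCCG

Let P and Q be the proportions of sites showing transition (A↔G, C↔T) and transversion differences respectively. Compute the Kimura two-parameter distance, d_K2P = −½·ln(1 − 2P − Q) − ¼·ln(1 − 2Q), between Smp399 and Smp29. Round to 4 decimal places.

The sequences differ at positions 1 (A/T, transversion), 6 (G/C, transversion), 8 (T/G, transversion), 11 (C/T, transition), 12 (C/G, transversion), 18 (T/G, transversion), 34 (T/G, transversion), 39 (A/C, transversion), 41 (C/G, transversion).
Of the 9 differences, 1 transition and 8 transversions over 41 sites: P = 1/41 = 0.024390, Q = 8/41 = 0.195122.
d = −0.5·ln(0.756098) − 0.25·ln(0.609756) = −0.5·(-0.279584) − 0.25·(-0.494696) = 0.2635.

0.2635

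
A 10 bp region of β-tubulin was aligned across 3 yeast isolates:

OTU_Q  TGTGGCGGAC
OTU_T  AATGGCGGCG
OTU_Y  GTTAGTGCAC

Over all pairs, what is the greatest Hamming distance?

Pairwise Hamming distances:
  OTU_Q vs OTU_T: 4
  OTU_Q vs OTU_Y: 5
  OTU_T vs OTU_Y: 7
The largest is 7, between OTU_T and OTU_Y.

7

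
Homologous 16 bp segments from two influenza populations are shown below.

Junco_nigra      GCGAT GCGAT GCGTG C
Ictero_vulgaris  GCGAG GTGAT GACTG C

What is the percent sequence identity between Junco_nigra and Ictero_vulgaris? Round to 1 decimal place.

Differing sites — 5:T/G; 7:C/T; 12:C/A; 13:G/C.
12 of the 16 sites match, so the percent identity is 12/16 × 100 = 75.0%.

75.0%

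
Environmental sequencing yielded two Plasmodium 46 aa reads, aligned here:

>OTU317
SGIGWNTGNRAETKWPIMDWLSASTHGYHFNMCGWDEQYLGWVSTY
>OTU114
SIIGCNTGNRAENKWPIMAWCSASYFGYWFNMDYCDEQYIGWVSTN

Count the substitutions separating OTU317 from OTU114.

13

The sequences differ at positions 2 (G/I), 5 (W/C), 13 (T/N), 19 (D/A), 21 (L/C), 25 (T/Y), 26 (H/F), 29 (H/W), 33 (C/D), 34 (G/Y), 35 (W/C), 40 (L/I), 46 (Y/N).
That gives 13 mismatches out of 46 aligned sites, so the Hamming distance is 13.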